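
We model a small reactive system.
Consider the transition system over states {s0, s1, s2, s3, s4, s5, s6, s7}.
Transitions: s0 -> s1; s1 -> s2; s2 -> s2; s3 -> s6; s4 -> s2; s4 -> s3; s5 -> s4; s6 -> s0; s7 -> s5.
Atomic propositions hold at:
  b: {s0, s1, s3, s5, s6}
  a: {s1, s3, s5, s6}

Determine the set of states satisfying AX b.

Sat(AX b) = {s : every successor in {s0, s1, s3, s5, s6}} = {s0, s3, s6, s7}

{s0, s3, s6, s7}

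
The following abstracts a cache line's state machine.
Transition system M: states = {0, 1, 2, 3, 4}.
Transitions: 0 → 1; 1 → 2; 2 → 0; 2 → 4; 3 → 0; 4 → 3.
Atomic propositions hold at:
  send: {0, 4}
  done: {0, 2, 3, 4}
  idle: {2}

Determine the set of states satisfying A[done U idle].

{2}

A[done U idle]: least fixpoint, start Z0 = Sat(idle) = {2}, add states in Sat(done) with every successor in Z. Already a fixed point.
Sat(A[done U idle]) = {2}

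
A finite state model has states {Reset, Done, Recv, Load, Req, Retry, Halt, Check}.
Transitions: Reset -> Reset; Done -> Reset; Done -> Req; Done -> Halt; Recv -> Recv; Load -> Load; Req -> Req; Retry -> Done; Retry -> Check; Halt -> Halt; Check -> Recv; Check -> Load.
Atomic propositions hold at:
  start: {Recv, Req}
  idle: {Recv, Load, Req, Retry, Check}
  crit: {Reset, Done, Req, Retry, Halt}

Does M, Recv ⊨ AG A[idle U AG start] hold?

AG start: greatest fixpoint, start Z0 = {Recv, Req}, keep only states in Sat with every successor in Z. Already a fixed point.
Sat(AG start) = {Recv, Req}
A[idle U AG start]: least fixpoint, start Z0 = Sat(AG start) = {Recv, Req}, add states in Sat(idle) with every successor in Z. Already a fixed point.
Sat(A[idle U AG start]) = {Recv, Req}
AG A[idle U AG start]: greatest fixpoint, start Z0 = {Recv, Req}, keep only states in Sat with every successor in Z. Already a fixed point.
Sat(AG A[idle U AG start]) = {Recv, Req}
Recv ∈ Sat(AG A[idle U AG start]) = {Recv, Req}, so the formula holds at Recv.

Yes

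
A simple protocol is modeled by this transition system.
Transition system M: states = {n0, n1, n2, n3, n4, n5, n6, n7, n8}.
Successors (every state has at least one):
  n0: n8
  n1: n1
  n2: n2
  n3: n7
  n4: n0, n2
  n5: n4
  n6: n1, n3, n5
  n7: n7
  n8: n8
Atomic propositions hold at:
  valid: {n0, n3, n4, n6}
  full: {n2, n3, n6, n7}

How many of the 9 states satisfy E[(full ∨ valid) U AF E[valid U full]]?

6

Sat(full ∨ valid) = {n0, n2, n3, n4, n6, n7}
E[valid U full]: least fixpoint, start Z0 = Sat(full) = {n2, n3, n6, n7}, add states in Sat(valid) with some successor in Z. Z1 = {n2, n3, n4, n6, n7}; fixed.
Sat(E[valid U full]) = {n2, n3, n4, n6, n7}
AF E[valid U full]: least fixpoint, start Z0 = {n2, n3, n4, n6, n7}, add states with every successor in Z. Z1 = {n2, n3, n4, n5, n6, n7}; fixed.
Sat(AF E[valid U full]) = {n2, n3, n4, n5, n6, n7}
E[(full ∨ valid) U AF E[valid U full]]: least fixpoint, start Z0 = Sat(AF E[valid U full]) = {n2, n3, n4, n5, n6, n7}, add states in Sat(full ∨ valid) with some successor in Z. Already a fixed point.
Sat(E[(full ∨ valid) U AF E[valid U full]]) = {n2, n3, n4, n5, n6, n7}
|Sat(E[(full ∨ valid) U AF E[valid U full]])| = |{n2, n3, n4, n5, n6, n7}| = 6.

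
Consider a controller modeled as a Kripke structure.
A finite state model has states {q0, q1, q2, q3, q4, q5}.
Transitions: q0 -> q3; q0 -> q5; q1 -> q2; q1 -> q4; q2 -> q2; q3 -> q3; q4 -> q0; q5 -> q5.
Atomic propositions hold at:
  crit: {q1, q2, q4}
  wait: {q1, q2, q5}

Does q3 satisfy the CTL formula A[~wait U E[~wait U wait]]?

No

Sat(~wait) = {q0, q3, q4}
E[~wait U wait]: least fixpoint, start Z0 = Sat(wait) = {q1, q2, q5}, add states in Sat(~wait) with some successor in Z. Z1 = {q0, q1, q2, q5}; Z2 = {q0, q1, q2, q4, q5}; fixed.
Sat(E[~wait U wait]) = {q0, q1, q2, q4, q5}
A[~wait U E[~wait U wait]]: least fixpoint, start Z0 = Sat(E[~wait U wait]) = {q0, q1, q2, q4, q5}, add states in Sat(~wait) with every successor in Z. Already a fixed point.
Sat(A[~wait U E[~wait U wait]]) = {q0, q1, q2, q4, q5}
q3 ∉ Sat(A[~wait U E[~wait U wait]]) = {q0, q1, q2, q4, q5}, so the formula does not hold at q3.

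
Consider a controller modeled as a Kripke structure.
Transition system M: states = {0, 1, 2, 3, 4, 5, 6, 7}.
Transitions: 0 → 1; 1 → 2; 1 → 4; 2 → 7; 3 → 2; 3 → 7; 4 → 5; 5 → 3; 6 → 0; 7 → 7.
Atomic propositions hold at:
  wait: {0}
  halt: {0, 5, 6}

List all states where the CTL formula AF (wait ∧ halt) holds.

{0, 6}

Sat(wait ∧ halt) = {0}
AF (wait ∧ halt): least fixpoint, start Z0 = {0}, add states with every successor in Z. Z1 = {0, 6}; fixed.
Sat(AF (wait ∧ halt)) = {0, 6}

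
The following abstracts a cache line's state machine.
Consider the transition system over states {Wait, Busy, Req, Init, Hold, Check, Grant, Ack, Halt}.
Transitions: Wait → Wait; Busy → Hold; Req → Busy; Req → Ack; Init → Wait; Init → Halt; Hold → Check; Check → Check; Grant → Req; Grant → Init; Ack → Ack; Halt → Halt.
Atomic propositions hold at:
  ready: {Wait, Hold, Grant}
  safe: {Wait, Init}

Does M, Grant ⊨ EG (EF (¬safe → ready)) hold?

Yes

Sat(¬safe) = {Busy, Req, Hold, Check, Grant, Ack, Halt}
Sat(¬safe → ready) = {Wait, Init, Hold, Grant}
EF (¬safe → ready): least fixpoint, start Z0 = {Wait, Init, Hold, Grant}, add states with some successor in Z. Z1 = {Wait, Busy, Init, Hold, Grant}; Z2 = {Wait, Busy, Req, Init, Hold, Grant}; fixed.
Sat(EF (¬safe → ready)) = {Wait, Busy, Req, Init, Hold, Grant}
EG (EF (¬safe → ready)): greatest fixpoint, start Z0 = {Wait, Busy, Req, Init, Hold, Grant}, keep only states in Sat with some successor in Z. Z1 = {Wait, Busy, Req, Init, Grant}; Z2 = {Wait, Req, Init, Grant}; Z3 = {Wait, Init, Grant}; fixed.
Sat(EG (EF (¬safe → ready))) = {Wait, Init, Grant}
Grant ∈ Sat(EG (EF (¬safe → ready))) = {Wait, Init, Grant}, so the formula holds at Grant.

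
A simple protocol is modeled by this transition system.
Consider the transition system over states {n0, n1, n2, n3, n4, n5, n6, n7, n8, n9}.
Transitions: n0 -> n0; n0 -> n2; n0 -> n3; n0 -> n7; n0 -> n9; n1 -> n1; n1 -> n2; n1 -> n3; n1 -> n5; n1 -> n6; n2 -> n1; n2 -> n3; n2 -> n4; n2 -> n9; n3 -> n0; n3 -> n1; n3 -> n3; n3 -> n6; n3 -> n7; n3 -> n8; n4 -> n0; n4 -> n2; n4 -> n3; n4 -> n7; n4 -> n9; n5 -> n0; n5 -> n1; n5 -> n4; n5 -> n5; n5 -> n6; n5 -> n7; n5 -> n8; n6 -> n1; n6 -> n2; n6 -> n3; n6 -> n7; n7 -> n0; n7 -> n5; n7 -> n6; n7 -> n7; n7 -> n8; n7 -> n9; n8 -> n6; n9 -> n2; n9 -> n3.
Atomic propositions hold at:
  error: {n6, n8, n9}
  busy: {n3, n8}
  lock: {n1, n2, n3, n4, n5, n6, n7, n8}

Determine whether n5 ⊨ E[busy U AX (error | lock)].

No

Sat(error | lock) = {n1, n2, n3, n4, n5, n6, n7, n8, n9}
Sat(AX (error | lock)) = {s : every successor in {n1, n2, n3, n4, n5, n6, n7, n8, n9}} = {n1, n2, n6, n8, n9}
E[busy U AX (error | lock)]: least fixpoint, start Z0 = Sat(AX (error | lock)) = {n1, n2, n6, n8, n9}, add states in Sat(busy) with some successor in Z. Z1 = {n1, n2, n3, n6, n8, n9}; fixed.
Sat(E[busy U AX (error | lock)]) = {n1, n2, n3, n6, n8, n9}
n5 ∉ Sat(E[busy U AX (error | lock)]) = {n1, n2, n3, n6, n8, n9}, so the formula does not hold at n5.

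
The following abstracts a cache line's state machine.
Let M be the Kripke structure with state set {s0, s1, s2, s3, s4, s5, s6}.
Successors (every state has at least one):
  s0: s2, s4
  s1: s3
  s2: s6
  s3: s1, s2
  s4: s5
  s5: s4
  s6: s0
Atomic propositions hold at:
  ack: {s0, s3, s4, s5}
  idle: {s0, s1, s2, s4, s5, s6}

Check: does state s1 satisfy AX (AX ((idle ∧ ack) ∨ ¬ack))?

Yes

Sat(idle ∧ ack) = {s0, s4, s5}
Sat(¬ack) = {s1, s2, s6}
Sat((idle ∧ ack) ∨ ¬ack) = {s0, s1, s2, s4, s5, s6}
Sat(AX ((idle ∧ ack) ∨ ¬ack)) = {s : every successor in {s0, s1, s2, s4, s5, s6}} = {s0, s2, s3, s4, s5, s6}
Sat(AX (AX ((idle ∧ ack) ∨ ¬ack))) = {s : every successor in {s0, s2, s3, s4, s5, s6}} = {s0, s1, s2, s4, s5, s6}
s1 ∈ Sat(AX (AX ((idle ∧ ack) ∨ ¬ack))) = {s0, s1, s2, s4, s5, s6}, so the formula holds at s1.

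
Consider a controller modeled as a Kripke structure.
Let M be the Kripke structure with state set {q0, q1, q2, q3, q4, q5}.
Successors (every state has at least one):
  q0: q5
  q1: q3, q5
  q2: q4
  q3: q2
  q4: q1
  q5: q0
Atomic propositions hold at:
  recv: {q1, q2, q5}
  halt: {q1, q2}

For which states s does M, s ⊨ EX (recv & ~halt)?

{q0, q1}

Sat(~halt) = {q0, q3, q4, q5}
Sat(recv & ~halt) = {q5}
Sat(EX (recv & ~halt)) = {s : some successor in {q5}} = {q0, q1}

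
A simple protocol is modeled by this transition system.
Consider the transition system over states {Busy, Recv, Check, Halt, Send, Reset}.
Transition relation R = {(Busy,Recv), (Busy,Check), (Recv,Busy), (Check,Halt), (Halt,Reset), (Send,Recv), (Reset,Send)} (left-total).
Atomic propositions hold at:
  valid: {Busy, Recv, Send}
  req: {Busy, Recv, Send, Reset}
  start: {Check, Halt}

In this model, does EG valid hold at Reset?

No

EG valid: greatest fixpoint, start Z0 = {Busy, Recv, Send}, keep only states in Sat with some successor in Z. Already a fixed point.
Sat(EG valid) = {Busy, Recv, Send}
Reset ∉ Sat(EG valid) = {Busy, Recv, Send}, so the formula does not hold at Reset.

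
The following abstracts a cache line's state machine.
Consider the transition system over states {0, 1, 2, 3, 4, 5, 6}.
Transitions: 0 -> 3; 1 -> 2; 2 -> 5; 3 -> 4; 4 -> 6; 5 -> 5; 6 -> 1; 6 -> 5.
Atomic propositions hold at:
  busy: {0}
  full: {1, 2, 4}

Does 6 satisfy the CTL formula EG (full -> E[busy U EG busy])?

Yes

EG busy: greatest fixpoint, start Z0 = {0}, keep only states in Sat with some successor in Z. Z1 = ∅; fixed.
Sat(EG busy) = ∅
E[busy U EG busy]: least fixpoint, start Z0 = Sat(EG busy) = ∅, add states in Sat(busy) with some successor in Z. Already a fixed point.
Sat(E[busy U EG busy]) = ∅
Sat(full -> E[busy U EG busy]) = {0, 3, 5, 6}
EG (full -> E[busy U EG busy]): greatest fixpoint, start Z0 = {0, 3, 5, 6}, keep only states in Sat with some successor in Z. Z1 = {0, 5, 6}; Z2 = {5, 6}; fixed.
Sat(EG (full -> E[busy U EG busy])) = {5, 6}
6 ∈ Sat(EG (full -> E[busy U EG busy])) = {5, 6}, so the formula holds at 6.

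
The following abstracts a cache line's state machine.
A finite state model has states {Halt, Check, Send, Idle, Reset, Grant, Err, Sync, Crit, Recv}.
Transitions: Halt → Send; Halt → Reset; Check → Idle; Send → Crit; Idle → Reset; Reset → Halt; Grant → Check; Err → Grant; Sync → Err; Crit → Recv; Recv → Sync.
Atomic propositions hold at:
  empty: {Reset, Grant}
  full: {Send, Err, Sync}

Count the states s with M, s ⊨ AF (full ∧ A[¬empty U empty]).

5

Sat(¬empty) = {Halt, Check, Send, Idle, Err, Sync, Crit, Recv}
A[¬empty U empty]: least fixpoint, start Z0 = Sat(empty) = {Reset, Grant}, add states in Sat(¬empty) with every successor in Z. Z1 = {Idle, Reset, Grant, Err}; Z2 = {Check, Idle, Reset, Grant, Err, Sync}; Z3 = {Check, Idle, Reset, Grant, Err, Sync, Recv}; Z4 = {Check, Idle, Reset, Grant, Err, Sync, Crit, Recv}; Z5 = {Check, Send, Idle, Reset, Grant, Err, Sync, Crit, Recv}; Z6 = {Halt, Check, Send, Idle, Reset, Grant, Err, Sync, Crit, Recv}; fixed.
Sat(A[¬empty U empty]) = {Halt, Check, Send, Idle, Reset, Grant, Err, Sync, Crit, Recv}
Sat(full ∧ A[¬empty U empty]) = {Send, Err, Sync}
AF (full ∧ A[¬empty U empty]): least fixpoint, start Z0 = {Send, Err, Sync}, add states with every successor in Z. Z1 = {Send, Err, Sync, Recv}; Z2 = {Send, Err, Sync, Crit, Recv}; fixed.
Sat(AF (full ∧ A[¬empty U empty])) = {Send, Err, Sync, Crit, Recv}
|Sat(AF (full ∧ A[¬empty U empty]))| = |{Send, Err, Sync, Crit, Recv}| = 5.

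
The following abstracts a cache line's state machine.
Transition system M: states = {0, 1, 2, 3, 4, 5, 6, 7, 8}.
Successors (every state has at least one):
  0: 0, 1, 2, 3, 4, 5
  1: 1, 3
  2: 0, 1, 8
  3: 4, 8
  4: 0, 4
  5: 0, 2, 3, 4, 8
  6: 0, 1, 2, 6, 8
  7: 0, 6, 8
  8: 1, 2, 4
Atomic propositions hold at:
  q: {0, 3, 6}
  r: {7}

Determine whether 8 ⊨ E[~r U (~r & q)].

Yes

Sat(~r) = {0, 1, 2, 3, 4, 5, 6, 8}
Sat(~r & q) = {0, 3, 6}
E[~r U (~r & q)]: least fixpoint, start Z0 = Sat((~r & q)) = {0, 3, 6}, add states in Sat(~r) with some successor in Z. Z1 = {0, 1, 2, 3, 4, 5, 6}; Z2 = {0, 1, 2, 3, 4, 5, 6, 8}; fixed.
Sat(E[~r U (~r & q)]) = {0, 1, 2, 3, 4, 5, 6, 8}
8 ∈ Sat(E[~r U (~r & q)]) = {0, 1, 2, 3, 4, 5, 6, 8}, so the formula holds at 8.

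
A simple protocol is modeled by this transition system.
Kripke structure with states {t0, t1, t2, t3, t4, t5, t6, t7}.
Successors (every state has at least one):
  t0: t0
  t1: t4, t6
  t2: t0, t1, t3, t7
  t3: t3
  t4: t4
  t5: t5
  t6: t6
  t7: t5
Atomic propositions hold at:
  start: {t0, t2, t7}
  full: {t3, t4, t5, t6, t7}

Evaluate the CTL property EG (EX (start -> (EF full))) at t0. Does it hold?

EF full: least fixpoint, start Z0 = {t3, t4, t5, t6, t7}, add states with some successor in Z. Z1 = {t1, t2, t3, t4, t5, t6, t7}; fixed.
Sat(EF full) = {t1, t2, t3, t4, t5, t6, t7}
Sat(start -> (EF full)) = {t1, t2, t3, t4, t5, t6, t7}
Sat(EX (start -> (EF full))) = {s : some successor in {t1, t2, t3, t4, t5, t6, t7}} = {t1, t2, t3, t4, t5, t6, t7}
EG (EX (start -> (EF full))): greatest fixpoint, start Z0 = {t1, t2, t3, t4, t5, t6, t7}, keep only states in Sat with some successor in Z. Already a fixed point.
Sat(EG (EX (start -> (EF full)))) = {t1, t2, t3, t4, t5, t6, t7}
t0 ∉ Sat(EG (EX (start -> (EF full)))) = {t1, t2, t3, t4, t5, t6, t7}, so the formula does not hold at t0.

No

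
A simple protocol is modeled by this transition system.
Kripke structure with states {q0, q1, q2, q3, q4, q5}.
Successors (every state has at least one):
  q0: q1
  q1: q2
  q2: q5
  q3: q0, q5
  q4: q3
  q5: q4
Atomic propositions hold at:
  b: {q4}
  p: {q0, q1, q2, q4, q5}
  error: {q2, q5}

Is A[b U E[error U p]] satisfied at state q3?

No

E[error U p]: least fixpoint, start Z0 = Sat(p) = {q0, q1, q2, q4, q5}, add states in Sat(error) with some successor in Z. Already a fixed point.
Sat(E[error U p]) = {q0, q1, q2, q4, q5}
A[b U E[error U p]]: least fixpoint, start Z0 = Sat(E[error U p]) = {q0, q1, q2, q4, q5}, add states in Sat(b) with every successor in Z. Already a fixed point.
Sat(A[b U E[error U p]]) = {q0, q1, q2, q4, q5}
q3 ∉ Sat(A[b U E[error U p]]) = {q0, q1, q2, q4, q5}, so the formula does not hold at q3.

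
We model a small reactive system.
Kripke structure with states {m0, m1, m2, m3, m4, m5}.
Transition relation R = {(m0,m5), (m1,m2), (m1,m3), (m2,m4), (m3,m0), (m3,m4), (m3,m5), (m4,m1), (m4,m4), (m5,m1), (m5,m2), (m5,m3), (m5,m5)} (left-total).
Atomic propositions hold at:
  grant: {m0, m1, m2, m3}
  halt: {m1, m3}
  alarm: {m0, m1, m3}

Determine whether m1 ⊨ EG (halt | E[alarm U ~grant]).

Yes

Sat(~grant) = {m4, m5}
E[alarm U ~grant]: least fixpoint, start Z0 = Sat(~grant) = {m4, m5}, add states in Sat(alarm) with some successor in Z. Z1 = {m0, m3, m4, m5}; Z2 = {m0, m1, m3, m4, m5}; fixed.
Sat(E[alarm U ~grant]) = {m0, m1, m3, m4, m5}
Sat(halt | E[alarm U ~grant]) = {m0, m1, m3, m4, m5}
EG (halt | E[alarm U ~grant]): greatest fixpoint, start Z0 = {m0, m1, m3, m4, m5}, keep only states in Sat with some successor in Z. Already a fixed point.
Sat(EG (halt | E[alarm U ~grant])) = {m0, m1, m3, m4, m5}
m1 ∈ Sat(EG (halt | E[alarm U ~grant])) = {m0, m1, m3, m4, m5}, so the formula holds at m1.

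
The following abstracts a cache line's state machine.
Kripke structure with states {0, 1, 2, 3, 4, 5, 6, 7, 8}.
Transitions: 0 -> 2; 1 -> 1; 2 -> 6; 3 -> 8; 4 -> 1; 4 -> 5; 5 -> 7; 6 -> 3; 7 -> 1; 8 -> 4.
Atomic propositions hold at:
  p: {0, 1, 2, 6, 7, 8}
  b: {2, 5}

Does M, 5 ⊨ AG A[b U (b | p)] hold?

Sat(b | p) = {0, 1, 2, 5, 6, 7, 8}
A[b U (b | p)]: least fixpoint, start Z0 = Sat((b | p)) = {0, 1, 2, 5, 6, 7, 8}, add states in Sat(b) with every successor in Z. Already a fixed point.
Sat(A[b U (b | p)]) = {0, 1, 2, 5, 6, 7, 8}
AG A[b U (b | p)]: greatest fixpoint, start Z0 = {0, 1, 2, 5, 6, 7, 8}, keep only states in Sat with every successor in Z. Z1 = {0, 1, 2, 5, 7}; Z2 = {0, 1, 5, 7}; Z3 = {1, 5, 7}; fixed.
Sat(AG A[b U (b | p)]) = {1, 5, 7}
5 ∈ Sat(AG A[b U (b | p)]) = {1, 5, 7}, so the formula holds at 5.

Yes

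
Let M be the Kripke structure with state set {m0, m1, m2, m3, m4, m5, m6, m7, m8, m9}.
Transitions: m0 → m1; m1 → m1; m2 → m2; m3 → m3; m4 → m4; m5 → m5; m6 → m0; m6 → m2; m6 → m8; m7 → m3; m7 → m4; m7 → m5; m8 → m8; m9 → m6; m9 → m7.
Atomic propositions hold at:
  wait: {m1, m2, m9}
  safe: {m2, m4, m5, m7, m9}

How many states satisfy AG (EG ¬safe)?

Sat(¬safe) = {m0, m1, m3, m6, m8}
EG ¬safe: greatest fixpoint, start Z0 = {m0, m1, m3, m6, m8}, keep only states in Sat with some successor in Z. Already a fixed point.
Sat(EG ¬safe) = {m0, m1, m3, m6, m8}
AG (EG ¬safe): greatest fixpoint, start Z0 = {m0, m1, m3, m6, m8}, keep only states in Sat with every successor in Z. Z1 = {m0, m1, m3, m8}; fixed.
Sat(AG (EG ¬safe)) = {m0, m1, m3, m8}
|Sat(AG (EG ¬safe))| = |{m0, m1, m3, m8}| = 4.

4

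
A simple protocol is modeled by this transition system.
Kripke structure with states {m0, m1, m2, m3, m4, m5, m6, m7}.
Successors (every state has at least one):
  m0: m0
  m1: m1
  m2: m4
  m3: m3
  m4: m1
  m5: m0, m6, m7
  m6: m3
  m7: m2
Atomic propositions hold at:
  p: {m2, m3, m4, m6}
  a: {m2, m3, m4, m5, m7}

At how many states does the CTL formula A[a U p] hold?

A[a U p]: least fixpoint, start Z0 = Sat(p) = {m2, m3, m4, m6}, add states in Sat(a) with every successor in Z. Z1 = {m2, m3, m4, m6, m7}; fixed.
Sat(A[a U p]) = {m2, m3, m4, m6, m7}
|Sat(A[a U p])| = |{m2, m3, m4, m6, m7}| = 5.

5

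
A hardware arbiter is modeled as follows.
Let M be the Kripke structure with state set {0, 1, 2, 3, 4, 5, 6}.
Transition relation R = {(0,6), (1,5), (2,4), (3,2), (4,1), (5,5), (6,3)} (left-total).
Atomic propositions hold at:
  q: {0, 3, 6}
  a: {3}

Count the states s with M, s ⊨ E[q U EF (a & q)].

Sat(a & q) = {3}
EF (a & q): least fixpoint, start Z0 = {3}, add states with some successor in Z. Z1 = {3, 6}; Z2 = {0, 3, 6}; fixed.
Sat(EF (a & q)) = {0, 3, 6}
E[q U EF (a & q)]: least fixpoint, start Z0 = Sat(EF (a & q)) = {0, 3, 6}, add states in Sat(q) with some successor in Z. Already a fixed point.
Sat(E[q U EF (a & q)]) = {0, 3, 6}
|Sat(E[q U EF (a & q)])| = |{0, 3, 6}| = 3.

3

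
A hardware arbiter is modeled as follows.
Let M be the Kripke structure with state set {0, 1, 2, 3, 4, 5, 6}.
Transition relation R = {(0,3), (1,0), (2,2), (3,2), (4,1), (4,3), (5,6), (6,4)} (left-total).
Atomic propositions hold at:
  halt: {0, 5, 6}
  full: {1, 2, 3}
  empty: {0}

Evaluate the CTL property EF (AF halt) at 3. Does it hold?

No

AF halt: least fixpoint, start Z0 = {0, 5, 6}, add states with every successor in Z. Z1 = {0, 1, 5, 6}; fixed.
Sat(AF halt) = {0, 1, 5, 6}
EF (AF halt): least fixpoint, start Z0 = {0, 1, 5, 6}, add states with some successor in Z. Z1 = {0, 1, 4, 5, 6}; fixed.
Sat(EF (AF halt)) = {0, 1, 4, 5, 6}
3 ∉ Sat(EF (AF halt)) = {0, 1, 4, 5, 6}, so the formula does not hold at 3.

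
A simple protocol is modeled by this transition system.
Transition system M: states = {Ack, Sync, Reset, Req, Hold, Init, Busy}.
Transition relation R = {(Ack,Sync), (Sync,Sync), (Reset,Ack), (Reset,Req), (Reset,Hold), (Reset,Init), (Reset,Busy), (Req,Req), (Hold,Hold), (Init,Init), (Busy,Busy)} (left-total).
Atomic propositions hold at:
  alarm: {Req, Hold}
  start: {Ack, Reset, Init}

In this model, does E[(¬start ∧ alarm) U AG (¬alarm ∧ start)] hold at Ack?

Sat(¬start) = {Sync, Req, Hold, Busy}
Sat(¬start ∧ alarm) = {Req, Hold}
Sat(¬alarm) = {Ack, Sync, Reset, Init, Busy}
Sat(¬alarm ∧ start) = {Ack, Reset, Init}
AG (¬alarm ∧ start): greatest fixpoint, start Z0 = {Ack, Reset, Init}, keep only states in Sat with every successor in Z. Z1 = {Init}; fixed.
Sat(AG (¬alarm ∧ start)) = {Init}
E[(¬start ∧ alarm) U AG (¬alarm ∧ start)]: least fixpoint, start Z0 = Sat(AG (¬alarm ∧ start)) = {Init}, add states in Sat(¬start ∧ alarm) with some successor in Z. Already a fixed point.
Sat(E[(¬start ∧ alarm) U AG (¬alarm ∧ start)]) = {Init}
Ack ∉ Sat(E[(¬start ∧ alarm) U AG (¬alarm ∧ start)]) = {Init}, so the formula does not hold at Ack.

No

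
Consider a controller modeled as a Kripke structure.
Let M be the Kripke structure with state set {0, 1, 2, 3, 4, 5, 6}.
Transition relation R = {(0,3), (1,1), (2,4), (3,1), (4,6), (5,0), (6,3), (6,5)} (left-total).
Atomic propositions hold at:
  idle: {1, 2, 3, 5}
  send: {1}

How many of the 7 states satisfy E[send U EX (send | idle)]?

Sat(send | idle) = {1, 2, 3, 5}
Sat(EX (send | idle)) = {s : some successor in {1, 2, 3, 5}} = {0, 1, 3, 6}
E[send U EX (send | idle)]: least fixpoint, start Z0 = Sat(EX (send | idle)) = {0, 1, 3, 6}, add states in Sat(send) with some successor in Z. Already a fixed point.
Sat(E[send U EX (send | idle)]) = {0, 1, 3, 6}
|Sat(E[send U EX (send | idle)])| = |{0, 1, 3, 6}| = 4.

4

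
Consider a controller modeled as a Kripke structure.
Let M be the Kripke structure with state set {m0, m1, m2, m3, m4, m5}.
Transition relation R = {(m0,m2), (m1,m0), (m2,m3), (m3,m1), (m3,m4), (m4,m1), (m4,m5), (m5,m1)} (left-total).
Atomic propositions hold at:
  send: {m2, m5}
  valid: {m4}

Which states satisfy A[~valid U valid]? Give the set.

Sat(~valid) = {m0, m1, m2, m3, m5}
A[~valid U valid]: least fixpoint, start Z0 = Sat(valid) = {m4}, add states in Sat(~valid) with every successor in Z. Already a fixed point.
Sat(A[~valid U valid]) = {m4}

{m4}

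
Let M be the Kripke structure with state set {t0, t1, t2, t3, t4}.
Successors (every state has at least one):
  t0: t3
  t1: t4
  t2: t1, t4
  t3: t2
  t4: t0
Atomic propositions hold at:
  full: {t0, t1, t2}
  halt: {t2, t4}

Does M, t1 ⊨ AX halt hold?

Yes

Sat(AX halt) = {s : every successor in {t2, t4}} = {t1, t3}
t1 ∈ Sat(AX halt) = {t1, t3}, so the formula holds at t1.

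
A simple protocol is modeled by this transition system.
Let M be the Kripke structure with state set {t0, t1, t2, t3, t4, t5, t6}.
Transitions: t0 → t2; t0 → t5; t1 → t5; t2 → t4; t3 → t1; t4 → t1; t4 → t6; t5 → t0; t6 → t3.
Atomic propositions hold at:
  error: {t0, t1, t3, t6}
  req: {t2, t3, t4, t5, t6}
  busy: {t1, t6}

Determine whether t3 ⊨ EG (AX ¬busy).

Sat(¬busy) = {t0, t2, t3, t4, t5}
Sat(AX ¬busy) = {s : every successor in {t0, t2, t3, t4, t5}} = {t0, t1, t2, t5, t6}
EG (AX ¬busy): greatest fixpoint, start Z0 = {t0, t1, t2, t5, t6}, keep only states in Sat with some successor in Z. Z1 = {t0, t1, t5}; fixed.
Sat(EG (AX ¬busy)) = {t0, t1, t5}
t3 ∉ Sat(EG (AX ¬busy)) = {t0, t1, t5}, so the formula does not hold at t3.

No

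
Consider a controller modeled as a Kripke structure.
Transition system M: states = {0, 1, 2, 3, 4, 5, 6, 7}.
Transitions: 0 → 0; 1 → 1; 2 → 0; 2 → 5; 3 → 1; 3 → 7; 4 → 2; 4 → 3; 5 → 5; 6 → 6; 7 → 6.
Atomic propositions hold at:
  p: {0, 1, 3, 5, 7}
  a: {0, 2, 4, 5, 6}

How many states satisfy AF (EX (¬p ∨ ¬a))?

Sat(¬p) = {2, 4, 6}
Sat(¬a) = {1, 3, 7}
Sat(¬p ∨ ¬a) = {1, 2, 3, 4, 6, 7}
Sat(EX (¬p ∨ ¬a)) = {s : some successor in {1, 2, 3, 4, 6, 7}} = {1, 3, 4, 6, 7}
AF (EX (¬p ∨ ¬a)): least fixpoint, start Z0 = {1, 3, 4, 6, 7}, add states with every successor in Z. Already a fixed point.
Sat(AF (EX (¬p ∨ ¬a))) = {1, 3, 4, 6, 7}
|Sat(AF (EX (¬p ∨ ¬a)))| = |{1, 3, 4, 6, 7}| = 5.

5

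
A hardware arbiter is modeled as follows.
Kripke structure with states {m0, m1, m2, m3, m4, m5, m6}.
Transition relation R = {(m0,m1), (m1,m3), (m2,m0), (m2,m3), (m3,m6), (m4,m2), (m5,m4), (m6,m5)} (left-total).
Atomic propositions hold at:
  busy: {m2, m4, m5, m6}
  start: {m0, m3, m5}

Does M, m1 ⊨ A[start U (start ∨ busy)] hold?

Sat(start ∨ busy) = {m0, m2, m3, m4, m5, m6}
A[start U (start ∨ busy)]: least fixpoint, start Z0 = Sat((start ∨ busy)) = {m0, m2, m3, m4, m5, m6}, add states in Sat(start) with every successor in Z. Already a fixed point.
Sat(A[start U (start ∨ busy)]) = {m0, m2, m3, m4, m5, m6}
m1 ∉ Sat(A[start U (start ∨ busy)]) = {m0, m2, m3, m4, m5, m6}, so the formula does not hold at m1.

No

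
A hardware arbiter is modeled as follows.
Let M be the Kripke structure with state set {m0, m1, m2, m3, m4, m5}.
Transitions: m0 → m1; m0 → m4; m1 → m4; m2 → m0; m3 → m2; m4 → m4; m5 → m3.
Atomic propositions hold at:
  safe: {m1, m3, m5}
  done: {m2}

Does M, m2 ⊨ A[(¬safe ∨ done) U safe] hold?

Sat(¬safe) = {m0, m2, m4}
Sat(¬safe ∨ done) = {m0, m2, m4}
A[(¬safe ∨ done) U safe]: least fixpoint, start Z0 = Sat(safe) = {m1, m3, m5}, add states in Sat(¬safe ∨ done) with every successor in Z. Already a fixed point.
Sat(A[(¬safe ∨ done) U safe]) = {m1, m3, m5}
m2 ∉ Sat(A[(¬safe ∨ done) U safe]) = {m1, m3, m5}, so the formula does not hold at m2.

No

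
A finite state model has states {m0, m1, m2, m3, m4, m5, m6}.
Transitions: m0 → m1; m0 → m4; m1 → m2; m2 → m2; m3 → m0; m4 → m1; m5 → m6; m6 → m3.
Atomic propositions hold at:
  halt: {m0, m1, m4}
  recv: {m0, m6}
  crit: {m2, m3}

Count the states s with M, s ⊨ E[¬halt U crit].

4

Sat(¬halt) = {m2, m3, m5, m6}
E[¬halt U crit]: least fixpoint, start Z0 = Sat(crit) = {m2, m3}, add states in Sat(¬halt) with some successor in Z. Z1 = {m2, m3, m6}; Z2 = {m2, m3, m5, m6}; fixed.
Sat(E[¬halt U crit]) = {m2, m3, m5, m6}
|Sat(E[¬halt U crit])| = |{m2, m3, m5, m6}| = 4.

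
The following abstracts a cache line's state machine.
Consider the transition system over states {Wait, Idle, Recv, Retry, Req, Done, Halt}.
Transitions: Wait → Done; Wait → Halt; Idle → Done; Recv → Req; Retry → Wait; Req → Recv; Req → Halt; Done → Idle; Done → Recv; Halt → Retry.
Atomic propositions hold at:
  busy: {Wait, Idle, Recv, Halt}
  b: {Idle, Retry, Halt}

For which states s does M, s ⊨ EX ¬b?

Sat(¬b) = {Wait, Recv, Req, Done}
Sat(EX ¬b) = {s : some successor in {Wait, Recv, Req, Done}} = {Wait, Idle, Recv, Retry, Req, Done}

{Wait, Idle, Recv, Retry, Req, Done}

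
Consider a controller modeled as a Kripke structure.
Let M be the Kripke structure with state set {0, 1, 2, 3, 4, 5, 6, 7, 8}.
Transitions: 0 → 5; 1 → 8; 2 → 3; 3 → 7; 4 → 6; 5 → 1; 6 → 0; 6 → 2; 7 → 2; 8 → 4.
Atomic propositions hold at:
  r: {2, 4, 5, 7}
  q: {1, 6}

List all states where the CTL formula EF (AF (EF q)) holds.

EF q: least fixpoint, start Z0 = {1, 6}, add states with some successor in Z. Z1 = {1, 4, 5, 6}; Z2 = {0, 1, 4, 5, 6, 8}; fixed.
Sat(EF q) = {0, 1, 4, 5, 6, 8}
AF (EF q): least fixpoint, start Z0 = {0, 1, 4, 5, 6, 8}, add states with every successor in Z. Already a fixed point.
Sat(AF (EF q)) = {0, 1, 4, 5, 6, 8}
EF (AF (EF q)): least fixpoint, start Z0 = {0, 1, 4, 5, 6, 8}, add states with some successor in Z. Already a fixed point.
Sat(EF (AF (EF q))) = {0, 1, 4, 5, 6, 8}

{0, 1, 4, 5, 6, 8}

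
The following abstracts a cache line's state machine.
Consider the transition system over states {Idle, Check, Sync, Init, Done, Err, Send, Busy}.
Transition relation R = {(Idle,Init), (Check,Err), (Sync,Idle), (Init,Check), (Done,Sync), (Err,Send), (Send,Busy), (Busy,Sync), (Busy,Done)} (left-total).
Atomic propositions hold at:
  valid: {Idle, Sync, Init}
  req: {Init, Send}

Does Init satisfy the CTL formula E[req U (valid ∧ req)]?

Sat(valid ∧ req) = {Init}
E[req U (valid ∧ req)]: least fixpoint, start Z0 = Sat((valid ∧ req)) = {Init}, add states in Sat(req) with some successor in Z. Already a fixed point.
Sat(E[req U (valid ∧ req)]) = {Init}
Init ∈ Sat(E[req U (valid ∧ req)]) = {Init}, so the formula holds at Init.

Yes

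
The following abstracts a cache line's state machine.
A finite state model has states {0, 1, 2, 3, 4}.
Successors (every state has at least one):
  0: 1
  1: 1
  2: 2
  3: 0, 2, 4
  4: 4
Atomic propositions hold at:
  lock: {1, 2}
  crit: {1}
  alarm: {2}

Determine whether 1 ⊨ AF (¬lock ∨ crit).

Sat(¬lock) = {0, 3, 4}
Sat(¬lock ∨ crit) = {0, 1, 3, 4}
AF (¬lock ∨ crit): least fixpoint, start Z0 = {0, 1, 3, 4}, add states with every successor in Z. Already a fixed point.
Sat(AF (¬lock ∨ crit)) = {0, 1, 3, 4}
1 ∈ Sat(AF (¬lock ∨ crit)) = {0, 1, 3, 4}, so the formula holds at 1.

Yes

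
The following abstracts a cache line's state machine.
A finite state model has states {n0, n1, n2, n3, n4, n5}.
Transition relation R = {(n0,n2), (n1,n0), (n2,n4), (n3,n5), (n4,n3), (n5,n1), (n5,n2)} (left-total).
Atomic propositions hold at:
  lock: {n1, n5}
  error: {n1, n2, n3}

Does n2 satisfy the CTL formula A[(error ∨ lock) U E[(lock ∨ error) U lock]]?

Sat(error ∨ lock) = {n1, n2, n3, n5}
Sat(lock ∨ error) = {n1, n2, n3, n5}
E[(lock ∨ error) U lock]: least fixpoint, start Z0 = Sat(lock) = {n1, n5}, add states in Sat(lock ∨ error) with some successor in Z. Z1 = {n1, n3, n5}; fixed.
Sat(E[(lock ∨ error) U lock]) = {n1, n3, n5}
A[(error ∨ lock) U E[(lock ∨ error) U lock]]: least fixpoint, start Z0 = Sat(E[(lock ∨ error) U lock]) = {n1, n3, n5}, add states in Sat(error ∨ lock) with every successor in Z. Already a fixed point.
Sat(A[(error ∨ lock) U E[(lock ∨ error) U lock]]) = {n1, n3, n5}
n2 ∉ Sat(A[(error ∨ lock) U E[(lock ∨ error) U lock]]) = {n1, n3, n5}, so the formula does not hold at n2.

No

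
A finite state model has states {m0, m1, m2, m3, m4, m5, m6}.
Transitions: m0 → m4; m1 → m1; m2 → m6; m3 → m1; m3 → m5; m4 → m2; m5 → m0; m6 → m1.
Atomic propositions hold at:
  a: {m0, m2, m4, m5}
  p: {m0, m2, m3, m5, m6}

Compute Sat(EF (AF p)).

{m0, m2, m3, m4, m5, m6}

AF p: least fixpoint, start Z0 = {m0, m2, m3, m5, m6}, add states with every successor in Z. Z1 = {m0, m2, m3, m4, m5, m6}; fixed.
Sat(AF p) = {m0, m2, m3, m4, m5, m6}
EF (AF p): least fixpoint, start Z0 = {m0, m2, m3, m4, m5, m6}, add states with some successor in Z. Already a fixed point.
Sat(EF (AF p)) = {m0, m2, m3, m4, m5, m6}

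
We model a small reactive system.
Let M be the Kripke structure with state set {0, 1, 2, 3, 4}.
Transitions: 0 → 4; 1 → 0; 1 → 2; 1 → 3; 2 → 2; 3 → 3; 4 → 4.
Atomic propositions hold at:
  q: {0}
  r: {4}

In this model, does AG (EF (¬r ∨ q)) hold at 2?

Yes

Sat(¬r) = {0, 1, 2, 3}
Sat(¬r ∨ q) = {0, 1, 2, 3}
EF (¬r ∨ q): least fixpoint, start Z0 = {0, 1, 2, 3}, add states with some successor in Z. Already a fixed point.
Sat(EF (¬r ∨ q)) = {0, 1, 2, 3}
AG (EF (¬r ∨ q)): greatest fixpoint, start Z0 = {0, 1, 2, 3}, keep only states in Sat with every successor in Z. Z1 = {1, 2, 3}; Z2 = {2, 3}; fixed.
Sat(AG (EF (¬r ∨ q))) = {2, 3}
2 ∈ Sat(AG (EF (¬r ∨ q))) = {2, 3}, so the formula holds at 2.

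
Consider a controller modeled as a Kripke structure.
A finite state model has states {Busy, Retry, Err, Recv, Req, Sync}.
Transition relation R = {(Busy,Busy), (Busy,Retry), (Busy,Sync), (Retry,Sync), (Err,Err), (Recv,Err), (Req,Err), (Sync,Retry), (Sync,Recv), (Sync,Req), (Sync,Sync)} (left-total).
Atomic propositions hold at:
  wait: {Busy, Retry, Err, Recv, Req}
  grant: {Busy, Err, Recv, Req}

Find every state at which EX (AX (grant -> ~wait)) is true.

{Busy, Sync}

Sat(~wait) = {Sync}
Sat(grant -> ~wait) = {Retry, Sync}
Sat(AX (grant -> ~wait)) = {s : every successor in {Retry, Sync}} = {Retry}
Sat(EX (AX (grant -> ~wait))) = {s : some successor in {Retry}} = {Busy, Sync}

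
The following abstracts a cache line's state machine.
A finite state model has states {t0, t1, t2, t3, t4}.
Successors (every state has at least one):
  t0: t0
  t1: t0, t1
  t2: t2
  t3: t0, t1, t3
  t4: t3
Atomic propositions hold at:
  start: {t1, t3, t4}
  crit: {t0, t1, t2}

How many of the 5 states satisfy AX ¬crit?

1

Sat(¬crit) = {t3, t4}
Sat(AX ¬crit) = {s : every successor in {t3, t4}} = {t4}
|Sat(AX ¬crit)| = |{t4}| = 1.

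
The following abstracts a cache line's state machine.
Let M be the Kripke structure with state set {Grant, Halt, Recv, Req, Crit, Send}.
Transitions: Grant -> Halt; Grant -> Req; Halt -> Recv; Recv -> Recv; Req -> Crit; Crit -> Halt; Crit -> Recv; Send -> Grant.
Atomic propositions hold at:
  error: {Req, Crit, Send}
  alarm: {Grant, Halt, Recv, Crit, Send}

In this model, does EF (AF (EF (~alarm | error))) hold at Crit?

Yes

Sat(~alarm) = {Req}
Sat(~alarm | error) = {Req, Crit, Send}
EF (~alarm | error): least fixpoint, start Z0 = {Req, Crit, Send}, add states with some successor in Z. Z1 = {Grant, Req, Crit, Send}; fixed.
Sat(EF (~alarm | error)) = {Grant, Req, Crit, Send}
AF (EF (~alarm | error)): least fixpoint, start Z0 = {Grant, Req, Crit, Send}, add states with every successor in Z. Already a fixed point.
Sat(AF (EF (~alarm | error))) = {Grant, Req, Crit, Send}
EF (AF (EF (~alarm | error))): least fixpoint, start Z0 = {Grant, Req, Crit, Send}, add states with some successor in Z. Already a fixed point.
Sat(EF (AF (EF (~alarm | error)))) = {Grant, Req, Crit, Send}
Crit ∈ Sat(EF (AF (EF (~alarm | error)))) = {Grant, Req, Crit, Send}, so the formula holds at Crit.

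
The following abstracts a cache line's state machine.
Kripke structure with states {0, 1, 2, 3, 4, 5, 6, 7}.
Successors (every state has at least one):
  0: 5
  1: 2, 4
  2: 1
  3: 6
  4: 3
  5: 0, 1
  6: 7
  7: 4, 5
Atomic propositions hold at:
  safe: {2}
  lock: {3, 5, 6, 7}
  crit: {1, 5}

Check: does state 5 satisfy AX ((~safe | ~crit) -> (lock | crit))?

Sat(~safe) = {0, 1, 3, 4, 5, 6, 7}
Sat(~crit) = {0, 2, 3, 4, 6, 7}
Sat(~safe | ~crit) = {0, 1, 2, 3, 4, 5, 6, 7}
Sat(lock | crit) = {1, 3, 5, 6, 7}
Sat((~safe | ~crit) -> (lock | crit)) = {1, 3, 5, 6, 7}
Sat(AX ((~safe | ~crit) -> (lock | crit))) = {s : every successor in {1, 3, 5, 6, 7}} = {0, 2, 3, 4, 6}
5 ∉ Sat(AX ((~safe | ~crit) -> (lock | crit))) = {0, 2, 3, 4, 6}, so the formula does not hold at 5.

No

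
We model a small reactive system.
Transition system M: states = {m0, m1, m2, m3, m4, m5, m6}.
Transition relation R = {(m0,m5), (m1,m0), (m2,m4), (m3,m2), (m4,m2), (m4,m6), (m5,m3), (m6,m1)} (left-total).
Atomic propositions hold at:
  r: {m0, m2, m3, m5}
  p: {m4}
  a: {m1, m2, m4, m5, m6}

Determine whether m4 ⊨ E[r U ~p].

No

Sat(~p) = {m0, m1, m2, m3, m5, m6}
E[r U ~p]: least fixpoint, start Z0 = Sat(~p) = {m0, m1, m2, m3, m5, m6}, add states in Sat(r) with some successor in Z. Already a fixed point.
Sat(E[r U ~p]) = {m0, m1, m2, m3, m5, m6}
m4 ∉ Sat(E[r U ~p]) = {m0, m1, m2, m3, m5, m6}, so the formula does not hold at m4.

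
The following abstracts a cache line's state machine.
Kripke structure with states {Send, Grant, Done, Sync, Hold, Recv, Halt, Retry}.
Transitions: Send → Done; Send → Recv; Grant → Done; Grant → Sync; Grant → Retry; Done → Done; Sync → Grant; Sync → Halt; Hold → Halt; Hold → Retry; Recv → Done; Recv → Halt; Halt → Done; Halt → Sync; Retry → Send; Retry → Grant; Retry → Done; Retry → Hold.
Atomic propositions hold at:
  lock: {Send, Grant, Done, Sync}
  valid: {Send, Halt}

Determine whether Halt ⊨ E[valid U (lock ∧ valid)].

Sat(lock ∧ valid) = {Send}
E[valid U (lock ∧ valid)]: least fixpoint, start Z0 = Sat((lock ∧ valid)) = {Send}, add states in Sat(valid) with some successor in Z. Already a fixed point.
Sat(E[valid U (lock ∧ valid)]) = {Send}
Halt ∉ Sat(E[valid U (lock ∧ valid)]) = {Send}, so the formula does not hold at Halt.

No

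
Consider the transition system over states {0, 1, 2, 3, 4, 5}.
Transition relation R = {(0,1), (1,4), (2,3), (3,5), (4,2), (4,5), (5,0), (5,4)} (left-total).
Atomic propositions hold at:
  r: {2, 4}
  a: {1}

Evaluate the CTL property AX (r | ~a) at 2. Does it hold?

Yes

Sat(~a) = {0, 2, 3, 4, 5}
Sat(r | ~a) = {0, 2, 3, 4, 5}
Sat(AX (r | ~a)) = {s : every successor in {0, 2, 3, 4, 5}} = {1, 2, 3, 4, 5}
2 ∈ Sat(AX (r | ~a)) = {1, 2, 3, 4, 5}, so the formula holds at 2.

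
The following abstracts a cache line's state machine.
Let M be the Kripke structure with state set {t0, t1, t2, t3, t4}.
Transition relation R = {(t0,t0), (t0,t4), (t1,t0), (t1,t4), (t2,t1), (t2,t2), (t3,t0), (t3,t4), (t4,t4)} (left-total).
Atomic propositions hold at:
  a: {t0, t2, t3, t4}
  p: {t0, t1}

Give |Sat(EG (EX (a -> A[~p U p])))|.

4

Sat(~p) = {t2, t3, t4}
A[~p U p]: least fixpoint, start Z0 = Sat(p) = {t0, t1}, add states in Sat(~p) with every successor in Z. Already a fixed point.
Sat(A[~p U p]) = {t0, t1}
Sat(a -> A[~p U p]) = {t0, t1}
Sat(EX (a -> A[~p U p])) = {s : some successor in {t0, t1}} = {t0, t1, t2, t3}
EG (EX (a -> A[~p U p])): greatest fixpoint, start Z0 = {t0, t1, t2, t3}, keep only states in Sat with some successor in Z. Already a fixed point.
Sat(EG (EX (a -> A[~p U p]))) = {t0, t1, t2, t3}
|Sat(EG (EX (a -> A[~p U p])))| = |{t0, t1, t2, t3}| = 4.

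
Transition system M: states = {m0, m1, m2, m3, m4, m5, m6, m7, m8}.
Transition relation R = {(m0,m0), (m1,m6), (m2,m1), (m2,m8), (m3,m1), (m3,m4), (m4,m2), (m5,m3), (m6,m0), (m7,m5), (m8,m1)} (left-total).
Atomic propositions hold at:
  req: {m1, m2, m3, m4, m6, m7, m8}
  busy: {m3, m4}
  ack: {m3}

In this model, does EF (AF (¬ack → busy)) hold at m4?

Yes

Sat(¬ack) = {m0, m1, m2, m4, m5, m6, m7, m8}
Sat(¬ack → busy) = {m3, m4}
AF (¬ack → busy): least fixpoint, start Z0 = {m3, m4}, add states with every successor in Z. Z1 = {m3, m4, m5}; Z2 = {m3, m4, m5, m7}; fixed.
Sat(AF (¬ack → busy)) = {m3, m4, m5, m7}
EF (AF (¬ack → busy)): least fixpoint, start Z0 = {m3, m4, m5, m7}, add states with some successor in Z. Already a fixed point.
Sat(EF (AF (¬ack → busy))) = {m3, m4, m5, m7}
m4 ∈ Sat(EF (AF (¬ack → busy))) = {m3, m4, m5, m7}, so the formula holds at m4.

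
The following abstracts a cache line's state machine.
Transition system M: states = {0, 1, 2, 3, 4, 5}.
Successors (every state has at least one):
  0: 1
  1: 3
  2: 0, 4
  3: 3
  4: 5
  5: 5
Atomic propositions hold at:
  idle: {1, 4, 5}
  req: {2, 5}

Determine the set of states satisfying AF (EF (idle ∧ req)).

{2, 4, 5}

Sat(idle ∧ req) = {5}
EF (idle ∧ req): least fixpoint, start Z0 = {5}, add states with some successor in Z. Z1 = {4, 5}; Z2 = {2, 4, 5}; fixed.
Sat(EF (idle ∧ req)) = {2, 4, 5}
AF (EF (idle ∧ req)): least fixpoint, start Z0 = {2, 4, 5}, add states with every successor in Z. Already a fixed point.
Sat(AF (EF (idle ∧ req))) = {2, 4, 5}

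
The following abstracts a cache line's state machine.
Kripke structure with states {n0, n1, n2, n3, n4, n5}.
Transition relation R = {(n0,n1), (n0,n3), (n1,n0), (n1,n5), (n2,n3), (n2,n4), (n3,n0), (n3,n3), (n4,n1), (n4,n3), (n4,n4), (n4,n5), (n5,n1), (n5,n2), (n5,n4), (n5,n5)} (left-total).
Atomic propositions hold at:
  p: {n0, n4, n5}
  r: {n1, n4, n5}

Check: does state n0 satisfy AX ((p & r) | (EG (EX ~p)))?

No

Sat(p & r) = {n4, n5}
Sat(~p) = {n1, n2, n3}
Sat(EX ~p) = {s : some successor in {n1, n2, n3}} = {n0, n2, n3, n4, n5}
EG (EX ~p): greatest fixpoint, start Z0 = {n0, n2, n3, n4, n5}, keep only states in Sat with some successor in Z. Already a fixed point.
Sat(EG (EX ~p)) = {n0, n2, n3, n4, n5}
Sat((p & r) | (EG (EX ~p))) = {n0, n2, n3, n4, n5}
Sat(AX ((p & r) | (EG (EX ~p)))) = {s : every successor in {n0, n2, n3, n4, n5}} = {n1, n2, n3}
n0 ∉ Sat(AX ((p & r) | (EG (EX ~p)))) = {n1, n2, n3}, so the formula does not hold at n0.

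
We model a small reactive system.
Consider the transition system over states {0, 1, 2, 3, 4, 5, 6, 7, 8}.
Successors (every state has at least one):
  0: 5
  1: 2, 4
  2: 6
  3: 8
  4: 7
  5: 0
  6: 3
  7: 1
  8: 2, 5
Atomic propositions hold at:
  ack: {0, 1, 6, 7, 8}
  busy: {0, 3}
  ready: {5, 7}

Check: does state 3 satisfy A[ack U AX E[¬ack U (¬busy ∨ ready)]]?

Sat(¬ack) = {2, 3, 4, 5}
Sat(¬busy) = {1, 2, 4, 5, 6, 7, 8}
Sat(¬busy ∨ ready) = {1, 2, 4, 5, 6, 7, 8}
E[¬ack U (¬busy ∨ ready)]: least fixpoint, start Z0 = Sat((¬busy ∨ ready)) = {1, 2, 4, 5, 6, 7, 8}, add states in Sat(¬ack) with some successor in Z. Z1 = {1, 2, 3, 4, 5, 6, 7, 8}; fixed.
Sat(E[¬ack U (¬busy ∨ ready)]) = {1, 2, 3, 4, 5, 6, 7, 8}
Sat(AX E[¬ack U (¬busy ∨ ready)]) = {s : every successor in {1, 2, 3, 4, 5, 6, 7, 8}} = {0, 1, 2, 3, 4, 6, 7, 8}
A[ack U AX E[¬ack U (¬busy ∨ ready)]]: least fixpoint, start Z0 = Sat(AX E[¬ack U (¬busy ∨ ready)]) = {0, 1, 2, 3, 4, 6, 7, 8}, add states in Sat(ack) with every successor in Z. Already a fixed point.
Sat(A[ack U AX E[¬ack U (¬busy ∨ ready)]]) = {0, 1, 2, 3, 4, 6, 7, 8}
3 ∈ Sat(A[ack U AX E[¬ack U (¬busy ∨ ready)]]) = {0, 1, 2, 3, 4, 6, 7, 8}, so the formula holds at 3.

Yes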